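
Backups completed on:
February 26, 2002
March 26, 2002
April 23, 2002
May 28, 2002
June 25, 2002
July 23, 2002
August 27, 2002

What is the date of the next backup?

These are Tuesdays at 28- or 35-day spacing (28, 28, 35, 28, 28, 35).
The pattern: 4th Tuesday of the month.
4th Tuesday of September 2002: September 24, 2002.

September 24, 2002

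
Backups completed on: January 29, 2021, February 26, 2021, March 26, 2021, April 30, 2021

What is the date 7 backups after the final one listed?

These are Fridays with 28, 28, 35-day gaps.
Each is the final Friday of its month — January 29, 2021 is past the 28th, so '4th Friday' doesn't fit.
Last Friday of May 2021: May 28, 2021.
Last Friday of June 2021: June 25, 2021.
July 2021 ends with Friday July 30, 2021.
Last Friday of August 2021: August 27, 2021.
September 2021 ends with Friday September 24, 2021.
Last Friday of October 2021: October 29, 2021.
Last Friday of November 2021: November 26, 2021.

November 26, 2021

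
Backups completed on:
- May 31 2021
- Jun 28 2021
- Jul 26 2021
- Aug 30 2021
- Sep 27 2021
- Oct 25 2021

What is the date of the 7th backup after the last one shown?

These are Mondays with 28, 28, 35, 28, 28-day gaps.
Each is the final Monday of its month — May 31 2021 is past the 28th, so '4th Monday' doesn't fit.
November 2021 ends with Monday Nov 29 2021.
December 2021 ends with Monday Dec 27 2021.
Last Monday of January 2022: Jan 31 2022.
Last Monday of February 2022: Feb 28 2022.
March 2022 ends with Monday Mar 28 2022.
Last Monday of April 2022: Apr 25 2022.
Last Monday of May 2022: May 30 2022.

May 30 2022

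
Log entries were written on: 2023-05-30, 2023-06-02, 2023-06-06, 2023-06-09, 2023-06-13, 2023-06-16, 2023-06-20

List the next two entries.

The gap pattern 3, 4, 3, 4, 3, 4 repeats every 2 events.
These are the Tuesdays and Fridays of each week.
The following Friday is 2023-06-23.
Next Tuesday: 2023-06-27.

2023-06-23, 2023-06-27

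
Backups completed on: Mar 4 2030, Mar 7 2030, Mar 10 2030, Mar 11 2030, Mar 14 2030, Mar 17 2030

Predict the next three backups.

Every event lands on a Monday or Thursday or Sunday (gaps cycle 3, 3, 1, 3, 3).
So the schedule is: every Monday, Thursday and Sunday.
The following Monday is Mar 18 2030.
Next Thursday: Mar 21 2030.
The following Sunday is Mar 24 2030.

Mar 18 2030, Mar 21 2030, Mar 24 2030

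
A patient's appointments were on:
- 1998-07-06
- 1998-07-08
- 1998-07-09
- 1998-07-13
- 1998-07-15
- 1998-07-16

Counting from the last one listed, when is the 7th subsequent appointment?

1998-08-03

Gaps: 2, 1, 4, 2, 1 days — not constant, but cyclic with period 3.
The events fall on every Monday, Wednesday and Thursday.
Next Monday: 1998-07-20.
Next Wednesday: 1998-07-22.
The following Thursday is 1998-07-23.
Next Monday: 1998-07-27.
Next Wednesday: 1998-07-29.
The following Thursday is 1998-07-30.
Next Monday: 1998-08-03.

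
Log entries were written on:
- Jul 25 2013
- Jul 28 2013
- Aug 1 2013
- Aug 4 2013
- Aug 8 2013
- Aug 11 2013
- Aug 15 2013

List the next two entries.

Aug 18 2013, Aug 22 2013

The gap pattern 3, 4, 3, 4, 3, 4 repeats every 2 events.
These are the Thursdays and Sundays of each week.
The following Sunday is Aug 18 2013.
Next Thursday: Aug 22 2013.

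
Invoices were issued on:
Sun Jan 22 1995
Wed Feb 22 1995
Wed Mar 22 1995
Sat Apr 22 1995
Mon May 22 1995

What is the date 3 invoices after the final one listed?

Gaps: 31, 28, 31, 30 days — not constant. Every event is on the 22nd of the month.
Pattern: the 22nd of each month.
Next: June 1995 → Thu Jun 22 1995.
July 1995: Sat Jul 22 1995.
Next: August 1995 → Tue Aug 22 1995.

Tue Aug 22 1995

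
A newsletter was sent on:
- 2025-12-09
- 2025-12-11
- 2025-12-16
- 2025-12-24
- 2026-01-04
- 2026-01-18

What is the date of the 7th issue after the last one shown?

Intervals are 2, 5, 8, 11, 14 days — an arithmetic progression with common difference 3.
Next gap: 17 days. 2026-01-18 + 17 days = 2026-02-04.
Next gap: 20 days. 2026-02-04 + 20 days = 2026-02-24.
Next gap: 23 days. 2026-02-24 + 23 days = 2026-03-19.
Next gap: 26 days. 2026-03-19 + 26 days = 2026-04-14.
Next gap: 29 days. 2026-04-14 + 29 days = 2026-05-13.
Next gap: 32 days. 2026-05-13 + 32 days = 2026-06-14.
Next gap: 35 days. 2026-06-14 + 35 days = 2026-07-19.

2026-07-19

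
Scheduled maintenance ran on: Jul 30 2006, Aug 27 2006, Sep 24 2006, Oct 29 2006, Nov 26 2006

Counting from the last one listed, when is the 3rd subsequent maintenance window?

Feb 25 2007

These are Sundays with 28, 28, 35, 28-day gaps.
Each is the final Sunday of its month — Jul 30 2006 is past the 28th, so '4th Sunday' doesn't fit.
Last Sunday of December 2006: Dec 31 2006.
January 2007 ends with Sunday Jan 28 2007.
Last Sunday of February 2007: Feb 25 2007.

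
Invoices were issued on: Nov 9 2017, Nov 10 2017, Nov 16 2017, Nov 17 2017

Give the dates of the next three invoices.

The gap pattern 1, 6, 1 repeats every 2 events.
These are the Thursdays and Fridays of each week.
The following Thursday is Nov 23 2017.
The following Friday is Nov 24 2017.
The following Thursday is Nov 30 2017.

Nov 23 2017, Nov 24 2017, Nov 30 2017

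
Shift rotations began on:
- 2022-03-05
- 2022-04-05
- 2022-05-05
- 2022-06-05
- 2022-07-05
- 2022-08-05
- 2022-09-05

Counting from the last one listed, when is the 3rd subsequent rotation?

Gaps: 31, 30, 31, 30, 31, 31 days — not constant. Every event is on the 5th of the month.
Pattern: the 5th of each month.
October 2022: 2022-10-05.
November 2022: 2022-11-05.
Next: December 2022 → 2022-12-05.

2022-12-05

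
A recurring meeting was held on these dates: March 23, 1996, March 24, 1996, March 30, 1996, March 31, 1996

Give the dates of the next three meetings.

Every event lands on a Saturday or Sunday (gaps cycle 1, 6, 1).
So the schedule is: every Saturday and Sunday.
Next Saturday: April 6, 1996.
Next Sunday: April 7, 1996.
The following Saturday is April 13, 1996.

April 6, 1996; April 7, 1996; April 13, 1996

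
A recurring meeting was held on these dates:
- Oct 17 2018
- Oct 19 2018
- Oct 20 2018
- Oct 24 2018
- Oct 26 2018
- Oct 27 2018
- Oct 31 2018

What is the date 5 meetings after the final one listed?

Gaps: 2, 1, 4, 2, 1, 4 days — not constant, but cyclic with period 3.
The events fall on every Wednesday, Friday and Saturday.
The following Friday is Nov 2 2018.
The following Saturday is Nov 3 2018.
Next Wednesday: Nov 7 2018.
Next Friday: Nov 9 2018.
Next Saturday: Nov 10 2018.

Nov 10 2018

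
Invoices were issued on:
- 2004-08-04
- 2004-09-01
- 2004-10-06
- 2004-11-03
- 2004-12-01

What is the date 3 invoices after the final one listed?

Gaps: 28, 35, 28, 28 days — a mix of 28 and 35. Every date is a Wednesday.
Each is the 1st Wednesday of its month.
1st Wednesday of January 2005: 2005-01-05.
February 2005 — 1st Wednesday is 2005-02-02.
1st Wednesday of March 2005: 2005-03-02.

2005-03-02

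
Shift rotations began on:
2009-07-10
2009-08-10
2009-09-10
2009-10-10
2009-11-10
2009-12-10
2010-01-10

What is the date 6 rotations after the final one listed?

Each date is the 10th; the gaps (31, 31, 30, 31, 30, 31) track the month lengths.
The rule is the 10th of each month.
Next: February 2010 → 2010-02-10.
Next: March 2010 → 2010-03-10.
April 2010: 2010-04-10.
Next: May 2010 → 2010-05-10.
June 2010: 2010-06-10.
Next: July 2010 → 2010-07-10.

2010-07-10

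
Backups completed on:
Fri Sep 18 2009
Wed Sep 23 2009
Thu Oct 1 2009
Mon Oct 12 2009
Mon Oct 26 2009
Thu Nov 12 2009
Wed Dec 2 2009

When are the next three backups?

Intervals are 5, 8, 11, 14, 17, 20 days — an arithmetic progression with common difference 3.
Next gap: 23 days. Wed Dec 2 2009 + 23 days = Fri Dec 25 2009.
Next gap: 26 days. Fri Dec 25 2009 + 26 days = Wed Jan 20 2010.
Next gap: 29 days. Wed Jan 20 2010 + 29 days = Thu Feb 18 2010.

Fri Dec 25 2009, Wed Jan 20 2010, Thu Feb 18 2010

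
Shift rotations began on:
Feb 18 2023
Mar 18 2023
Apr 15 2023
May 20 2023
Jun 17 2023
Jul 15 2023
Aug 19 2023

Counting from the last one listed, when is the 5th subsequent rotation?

Jan 20 2024

All dates are Saturdays, 28, 28, 35, 28, 28, 35 days apart.
Specifically, the 3rd Saturday of each month.
3rd Saturday of September 2023: Sep 16 2023.
3rd Saturday of October 2023: Oct 21 2023.
3rd Saturday of November 2023: Nov 18 2023.
December 2023 — 3rd Saturday is Dec 16 2023.
3rd Saturday of January 2024: Jan 20 2024.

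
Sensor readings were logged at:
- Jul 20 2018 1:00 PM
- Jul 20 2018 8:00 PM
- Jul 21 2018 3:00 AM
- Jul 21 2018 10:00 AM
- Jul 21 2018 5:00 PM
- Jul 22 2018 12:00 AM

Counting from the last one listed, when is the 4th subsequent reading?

The interval is a steady 7 hours (7, 7, 7, 7, 7).
Jul 22 2018 12:00 AM + 7 h = Jul 22 2018 7:00 AM.
Jul 22 2018 7:00 AM + 7 h = Jul 22 2018 2:00 PM.
Jul 22 2018 2:00 PM + 7 h = Jul 22 2018 9:00 PM.
Jul 22 2018 9:00 PM + 7 h = Jul 23 2018 4:00 AM.

Jul 23 2018 4:00 AM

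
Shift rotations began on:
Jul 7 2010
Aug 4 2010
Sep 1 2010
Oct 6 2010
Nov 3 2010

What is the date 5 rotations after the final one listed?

Apr 6 2011

These are Wednesdays at 28- or 35-day spacing (28, 28, 35, 28).
The pattern: 1st Wednesday of the month.
December 2010 — 1st Wednesday is Dec 1 2010.
January 2011 — 1st Wednesday is Jan 5 2011.
February 2011 — 1st Wednesday is Feb 2 2011.
March 2011 — 1st Wednesday is Mar 2 2011.
April 2011 — 1st Wednesday is Apr 6 2011.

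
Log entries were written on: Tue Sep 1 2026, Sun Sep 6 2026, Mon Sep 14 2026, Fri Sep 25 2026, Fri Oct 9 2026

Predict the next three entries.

The spacing grows by 3 each time: 5, 8, 11, 14 days.
Next gap: 17 days. Fri Oct 9 2026 + 17 days = Mon Oct 26 2026.
Next gap: 20 days. Mon Oct 26 2026 + 20 days = Sun Nov 15 2026.
Next gap: 23 days. Sun Nov 15 2026 + 23 days = Tue Dec 8 2026.

Mon Oct 26 2026, Sun Nov 15 2026, Tue Dec 8 2026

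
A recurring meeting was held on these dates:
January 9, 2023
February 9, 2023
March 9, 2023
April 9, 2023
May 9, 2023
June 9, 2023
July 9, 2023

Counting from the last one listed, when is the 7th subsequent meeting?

February 9, 2024

Gaps: 31, 28, 31, 30, 31, 30 days — not constant. Every event is on the 9th of the month.
Pattern: the 9th of each month.
Next: August 2023 → August 9, 2023.
September 2023: September 9, 2023.
Next: October 2023 → October 9, 2023.
Next: November 2023 → November 9, 2023.
December 2023: December 9, 2023.
January 2024: January 9, 2024.
February 2024: February 9, 2024.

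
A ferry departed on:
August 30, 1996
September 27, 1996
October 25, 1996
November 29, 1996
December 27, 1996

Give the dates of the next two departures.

Every date is a Friday; gaps 28, 28, 35, 28 days.
Each is the last Friday of its month (at least one falls on the 29th or later, ruling out '4th Friday').
January 1997 ends with Friday January 31, 1997.
February 1997 ends with Friday February 28, 1997.

January 31, 1997; February 28, 1997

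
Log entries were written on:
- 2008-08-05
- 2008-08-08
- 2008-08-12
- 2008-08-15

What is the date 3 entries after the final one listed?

Gaps: 3, 4, 3 days — not constant, but cyclic with period 2.
The events fall on every Tuesday and Friday.
Next Tuesday: 2008-08-19.
Next Friday: 2008-08-22.
The following Tuesday is 2008-08-26.

2008-08-26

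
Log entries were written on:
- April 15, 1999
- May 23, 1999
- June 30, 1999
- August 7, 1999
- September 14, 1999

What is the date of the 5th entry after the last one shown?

March 22, 2000

The spacing is 38, 38, 38, 38 days — always 38 days.
September 14, 1999 + 38 days = October 22, 1999.
October 22, 1999 + 38 days = November 29, 1999.
November 29, 1999 + 38 days = January 6, 2000.
January 6, 2000 + 38 days = February 13, 2000.
February 13, 2000 + 38 days = March 22, 2000.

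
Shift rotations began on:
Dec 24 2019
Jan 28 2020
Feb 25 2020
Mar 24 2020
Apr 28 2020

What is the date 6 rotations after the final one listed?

Oct 27 2020

Gaps: 35, 28, 28, 35 days — a mix of 28 and 35. Every date is a Tuesday.
Each is the 4th Tuesday of its month.
May 2020 — 4th Tuesday is May 26 2020.
4th Tuesday of June 2020: Jun 23 2020.
4th Tuesday of July 2020: Jul 28 2020.
August 2020 — 4th Tuesday is Aug 25 2020.
4th Tuesday of September 2020: Sep 22 2020.
October 2020 — 4th Tuesday is Oct 27 2020.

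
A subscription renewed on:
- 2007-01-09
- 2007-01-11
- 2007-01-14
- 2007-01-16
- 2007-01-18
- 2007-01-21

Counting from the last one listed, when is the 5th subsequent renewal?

Gaps: 2, 3, 2, 2, 3 days — not constant, but cyclic with period 3.
The events fall on every Tuesday, Thursday and Sunday.
The following Tuesday is 2007-01-23.
Next Thursday: 2007-01-25.
Next Sunday: 2007-01-28.
The following Tuesday is 2007-01-30.
The following Thursday is 2007-02-01.

2007-02-01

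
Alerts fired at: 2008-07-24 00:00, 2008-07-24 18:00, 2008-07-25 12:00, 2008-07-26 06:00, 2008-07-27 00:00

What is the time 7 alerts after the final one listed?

Gaps: 18, 18, 18, 18 hours — each event is 18 hours after the previous one.
2008-07-27 00:00 + 18 h = 2008-07-27 18:00.
2008-07-27 18:00 + 18 h = 2008-07-28 12:00.
2008-07-28 12:00 + 18 h = 2008-07-29 06:00.
2008-07-29 06:00 + 18 h = 2008-07-30 00:00.
2008-07-30 00:00 + 18 h = 2008-07-30 18:00.
2008-07-30 18:00 + 18 h = 2008-07-31 12:00.
2008-07-31 12:00 + 18 h = 2008-08-01 06:00.

2008-08-01 06:00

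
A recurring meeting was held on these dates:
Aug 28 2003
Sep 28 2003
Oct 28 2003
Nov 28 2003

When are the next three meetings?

Each date is the 28th; the gaps (31, 30, 31) track the month lengths.
The rule is the 28th of each month.
December 2003: Dec 28 2003.
January 2004: Jan 28 2004.
Next: February 2004 → Feb 28 2004.

Dec 28 2003, Jan 28 2004, Feb 28 2004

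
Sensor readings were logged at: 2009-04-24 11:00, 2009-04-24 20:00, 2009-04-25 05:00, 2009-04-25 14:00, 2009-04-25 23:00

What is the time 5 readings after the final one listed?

Gaps: 9, 9, 9, 9 hours — each event is 9 hours after the previous one.
2009-04-25 23:00 + 9 h = 2009-04-26 08:00.
2009-04-26 08:00 + 9 h = 2009-04-26 17:00.
2009-04-26 17:00 + 9 h = 2009-04-27 02:00.
2009-04-27 02:00 + 9 h = 2009-04-27 11:00.
2009-04-27 11:00 + 9 h = 2009-04-27 20:00.

2009-04-27 20:00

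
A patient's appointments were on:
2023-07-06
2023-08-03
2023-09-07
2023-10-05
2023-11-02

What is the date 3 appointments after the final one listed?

2024-02-01

Gaps: 28, 35, 28, 28 days — a mix of 28 and 35. Every date is a Thursday.
Each is the 1st Thursday of its month.
1st Thursday of December 2023: 2023-12-07.
January 2024 — 1st Thursday is 2024-01-04.
February 2024 — 1st Thursday is 2024-02-01.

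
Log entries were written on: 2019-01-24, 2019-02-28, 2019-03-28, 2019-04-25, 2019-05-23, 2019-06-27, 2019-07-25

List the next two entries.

Gaps: 35, 28, 28, 28, 35, 28 days — a mix of 28 and 35. Every date is a Thursday.
Each is the 4th Thursday of its month.
4th Thursday of August 2019: 2019-08-22.
September 2019 — 4th Thursday is 2019-09-26.

2019-08-22, 2019-09-26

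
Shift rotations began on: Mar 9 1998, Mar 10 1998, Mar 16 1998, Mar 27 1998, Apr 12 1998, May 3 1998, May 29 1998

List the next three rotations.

The spacing grows by 5 each time: 1, 6, 11, 16, 21, 26 days.
Next gap: 31 days. May 29 1998 + 31 days = Jun 29 1998.
Next gap: 36 days. Jun 29 1998 + 36 days = Aug 4 1998.
Next gap: 41 days. Aug 4 1998 + 41 days = Sep 14 1998.

Jun 29 1998, Aug 4 1998, Sep 14 1998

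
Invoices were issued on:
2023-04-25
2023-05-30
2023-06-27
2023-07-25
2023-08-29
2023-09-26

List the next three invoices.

Every date is a Tuesday; gaps 35, 28, 28, 35, 28 days.
Each is the last Tuesday of its month (at least one falls on the 29th or later, ruling out '4th Tuesday').
October 2023 ends with Tuesday 2023-10-31.
Last Tuesday of November 2023: 2023-11-28.
Last Tuesday of December 2023: 2023-12-26.

2023-10-31, 2023-11-28, 2023-12-26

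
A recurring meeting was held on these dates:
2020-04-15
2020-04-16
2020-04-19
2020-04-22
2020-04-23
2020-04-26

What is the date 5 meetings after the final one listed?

2020-05-07

The gap pattern 1, 3, 3, 1, 3 repeats every 3 events.
These are the Wednesdays, Thursdays and Sundays of each week.
Next Wednesday: 2020-04-29.
The following Thursday is 2020-04-30.
Next Sunday: 2020-05-03.
Next Wednesday: 2020-05-06.
The following Thursday is 2020-05-07.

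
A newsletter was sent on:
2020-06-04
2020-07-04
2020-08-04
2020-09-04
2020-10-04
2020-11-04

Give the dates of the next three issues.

The day-of-month is always 4 (30, 31, 31, 30, 31 days between events).
So this recurs on the 4th of each month.
Next: December 2020 → 2020-12-04.
January 2021: 2021-01-04.
February 2021: 2021-02-04.

2020-12-04, 2021-01-04, 2021-02-04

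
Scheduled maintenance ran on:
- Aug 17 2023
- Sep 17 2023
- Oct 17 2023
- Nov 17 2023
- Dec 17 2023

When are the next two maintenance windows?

Each date is the 17th; the gaps (31, 30, 31, 30) track the month lengths.
The rule is the 17th of each month.
Next: January 2024 → Jan 17 2024.
Next: February 2024 → Feb 17 2024.

Jan 17 2024, Feb 17 2024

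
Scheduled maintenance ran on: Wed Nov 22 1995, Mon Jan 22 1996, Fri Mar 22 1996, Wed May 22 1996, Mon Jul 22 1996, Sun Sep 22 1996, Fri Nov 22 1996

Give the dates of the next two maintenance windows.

Wed Jan 22 1997, Sat Mar 22 1997

The day-of-month is always 22 (61, 60, 61, 61, 62, 61 days between events).
So this recurs on the 22nd of every 2 months.
January 1997: Wed Jan 22 1997.
Next: March 1997 → Sat Mar 22 1997.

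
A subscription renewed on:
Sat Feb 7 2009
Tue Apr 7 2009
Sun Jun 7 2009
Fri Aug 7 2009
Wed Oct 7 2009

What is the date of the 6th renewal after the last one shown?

Thu Oct 7 2010

Each date is the 7th; the gaps (59, 61, 61, 61) track the month lengths.
The rule is the 7th of every 2 months.
Next: December 2009 → Mon Dec 7 2009.
Next: February 2010 → Sun Feb 7 2010.
Next: April 2010 → Wed Apr 7 2010.
Next: June 2010 → Mon Jun 7 2010.
Next: August 2010 → Sat Aug 7 2010.
October 2010: Thu Oct 7 2010.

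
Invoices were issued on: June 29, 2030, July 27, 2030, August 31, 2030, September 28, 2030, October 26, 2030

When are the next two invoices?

Every date is a Saturday; gaps 28, 35, 28, 28 days.
Each is the last Saturday of its month (at least one falls on the 29th or later, ruling out '4th Saturday').
Last Saturday of November 2030: November 30, 2030.
Last Saturday of December 2030: December 28, 2030.

November 30, 2030; December 28, 2030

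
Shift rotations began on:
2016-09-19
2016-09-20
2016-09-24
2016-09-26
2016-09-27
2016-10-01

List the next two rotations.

Gaps: 1, 4, 2, 1, 4 days — not constant, but cyclic with period 3.
The events fall on every Monday, Tuesday and Saturday.
Next Monday: 2016-10-03.
The following Tuesday is 2016-10-04.

2016-10-03, 2016-10-04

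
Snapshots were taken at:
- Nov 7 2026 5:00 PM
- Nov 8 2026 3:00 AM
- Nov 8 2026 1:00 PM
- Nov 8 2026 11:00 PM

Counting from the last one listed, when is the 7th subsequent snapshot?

Nov 11 2026 9:00 PM

Gaps: 10, 10, 10 hours — each event is 10 hours after the previous one.
Nov 8 2026 11:00 PM + 10 h = Nov 9 2026 9:00 AM.
Nov 9 2026 9:00 AM + 10 h = Nov 9 2026 7:00 PM.
Nov 9 2026 7:00 PM + 10 h = Nov 10 2026 5:00 AM.
Nov 10 2026 5:00 AM + 10 h = Nov 10 2026 3:00 PM.
Nov 10 2026 3:00 PM + 10 h = Nov 11 2026 1:00 AM.
Nov 11 2026 1:00 AM + 10 h = Nov 11 2026 11:00 AM.
Nov 11 2026 11:00 AM + 10 h = Nov 11 2026 9:00 PM.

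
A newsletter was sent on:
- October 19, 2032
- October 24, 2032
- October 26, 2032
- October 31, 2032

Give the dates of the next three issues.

November 2, 2032; November 7, 2032; November 9, 2032

Gaps: 5, 2, 5 days — not constant, but cyclic with period 2.
The events fall on every Tuesday and Sunday.
Next Tuesday: November 2, 2032.
Next Sunday: November 7, 2032.
Next Tuesday: November 9, 2032.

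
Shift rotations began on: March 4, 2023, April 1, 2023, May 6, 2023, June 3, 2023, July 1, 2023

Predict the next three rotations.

August 5, 2023; September 2, 2023; October 7, 2023

These are Saturdays at 28- or 35-day spacing (28, 35, 28, 28).
The pattern: 1st Saturday of the month.
1st Saturday of August 2023: August 5, 2023.
September 2023 — 1st Saturday is September 2, 2023.
1st Saturday of October 2023: October 7, 2023.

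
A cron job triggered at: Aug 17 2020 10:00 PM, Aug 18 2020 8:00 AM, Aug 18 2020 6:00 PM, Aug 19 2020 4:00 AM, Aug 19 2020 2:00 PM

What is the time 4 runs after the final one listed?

Gaps: 10, 10, 10, 10 hours — each event is 10 hours after the previous one.
Aug 19 2020 2:00 PM + 10 h = Aug 20 2020 12:00 AM.
Aug 20 2020 12:00 AM + 10 h = Aug 20 2020 10:00 AM.
Aug 20 2020 10:00 AM + 10 h = Aug 20 2020 8:00 PM.
Aug 20 2020 8:00 PM + 10 h = Aug 21 2020 6:00 AM.

Aug 21 2020 6:00 AM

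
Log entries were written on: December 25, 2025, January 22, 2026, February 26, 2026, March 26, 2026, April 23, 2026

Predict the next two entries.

May 28, 2026; June 25, 2026

All dates are Thursdays, 28, 35, 28, 28 days apart.
Specifically, the 4th Thursday of each month.
4th Thursday of May 2026: May 28, 2026.
4th Thursday of June 2026: June 25, 2026.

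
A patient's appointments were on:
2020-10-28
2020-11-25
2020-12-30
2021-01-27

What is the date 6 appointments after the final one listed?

Every date is a Wednesday; gaps 28, 35, 28 days.
Each is the last Wednesday of its month (at least one falls on the 29th or later, ruling out '4th Wednesday').
Last Wednesday of February 2021: 2021-02-24.
March 2021 ends with Wednesday 2021-03-31.
April 2021 ends with Wednesday 2021-04-28.
Last Wednesday of May 2021: 2021-05-26.
June 2021 ends with Wednesday 2021-06-30.
Last Wednesday of July 2021: 2021-07-28.

2021-07-28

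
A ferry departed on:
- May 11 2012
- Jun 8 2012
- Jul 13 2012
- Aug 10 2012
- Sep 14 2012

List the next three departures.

Gaps: 28, 35, 28, 35 days — a mix of 28 and 35. Every date is a Friday.
Each is the 2nd Friday of its month.
2nd Friday of October 2012: Oct 12 2012.
2nd Friday of November 2012: Nov 9 2012.
2nd Friday of December 2012: Dec 14 2012.

Oct 12 2012, Nov 9 2012, Dec 14 2012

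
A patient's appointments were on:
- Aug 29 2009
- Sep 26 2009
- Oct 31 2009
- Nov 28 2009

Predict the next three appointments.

Dec 26 2009, Jan 30 2010, Feb 27 2010

These are Saturdays with 28, 35, 28-day gaps.
Each is the final Saturday of its month — Aug 29 2009 is past the 28th, so '4th Saturday' doesn't fit.
December 2009 ends with Saturday Dec 26 2009.
Last Saturday of January 2010: Jan 30 2010.
February 2010 ends with Saturday Feb 27 2010.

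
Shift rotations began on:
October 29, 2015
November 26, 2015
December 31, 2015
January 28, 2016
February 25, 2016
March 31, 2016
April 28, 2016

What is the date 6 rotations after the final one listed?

October 27, 2016

Every date is a Thursday; gaps 28, 35, 28, 28, 35, 28 days.
Each is the last Thursday of its month (at least one falls on the 29th or later, ruling out '4th Thursday').
May 2016 ends with Thursday May 26, 2016.
Last Thursday of June 2016: June 30, 2016.
Last Thursday of July 2016: July 28, 2016.
August 2016 ends with Thursday August 25, 2016.
September 2016 ends with Thursday September 29, 2016.
Last Thursday of October 2016: October 27, 2016.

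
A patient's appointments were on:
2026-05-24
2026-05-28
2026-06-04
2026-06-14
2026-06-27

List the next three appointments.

2026-07-13, 2026-08-01, 2026-08-23

Gaps: 4, 7, 10, 13 days — each gap is 3 larger than the previous one.
Next gap: 16 days. 2026-06-27 + 16 days = 2026-07-13.
Next gap: 19 days. 2026-07-13 + 19 days = 2026-08-01.
Next gap: 22 days. 2026-08-01 + 22 days = 2026-08-23.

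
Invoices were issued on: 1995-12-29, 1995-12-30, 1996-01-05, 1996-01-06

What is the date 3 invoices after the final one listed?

The gap pattern 1, 6, 1 repeats every 2 events.
These are the Fridays and Saturdays of each week.
Next Friday: 1996-01-12.
The following Saturday is 1996-01-13.
Next Friday: 1996-01-19.

1996-01-19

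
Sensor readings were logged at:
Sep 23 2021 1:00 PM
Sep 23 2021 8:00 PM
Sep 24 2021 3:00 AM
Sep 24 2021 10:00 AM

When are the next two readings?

Spacing: 7, 7, 7 h — constant 7 h.
Sep 24 2021 10:00 AM + 7 h = Sep 24 2021 5:00 PM.
Sep 24 2021 5:00 PM + 7 h = Sep 25 2021 12:00 AM.

Sep 24 2021 5:00 PM, Sep 25 2021 12:00 AM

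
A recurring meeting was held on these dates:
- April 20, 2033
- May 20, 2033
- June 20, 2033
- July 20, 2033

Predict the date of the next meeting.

August 20, 2033

Each date is the 20th; the gaps (30, 31, 30) track the month lengths.
The rule is the 20th of each month.
Next: August 2033 → August 20, 2033.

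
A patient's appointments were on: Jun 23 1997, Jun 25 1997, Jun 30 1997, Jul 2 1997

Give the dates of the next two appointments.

Every event lands on a Monday or Wednesday (gaps cycle 2, 5, 2).
So the schedule is: every Monday and Wednesday.
The following Monday is Jul 7 1997.
Next Wednesday: Jul 9 1997.

Jul 7 1997, Jul 9 1997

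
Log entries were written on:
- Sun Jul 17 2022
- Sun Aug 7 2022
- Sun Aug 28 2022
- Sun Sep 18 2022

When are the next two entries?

The spacing is 21, 21, 21 days — always 21 days.
Sun Sep 18 2022 + 21 days = Sun Oct 9 2022.
Sun Oct 9 2022 + 21 days = Sun Oct 30 2022.

Sun Oct 9 2022, Sun Oct 30 2022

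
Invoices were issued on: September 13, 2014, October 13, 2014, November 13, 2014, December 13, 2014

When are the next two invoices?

Gaps: 30, 31, 30 days — not constant. Every event is on the 13th of the month.
Pattern: the 13th of each month.
Next: January 2015 → January 13, 2015.
February 2015: February 13, 2015.

January 13, 2015; February 13, 2015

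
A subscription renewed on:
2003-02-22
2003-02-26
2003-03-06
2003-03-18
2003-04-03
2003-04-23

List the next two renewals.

The spacing grows by 4 each time: 4, 8, 12, 16, 20 days.
Next gap: 24 days. 2003-04-23 + 24 days = 2003-05-17.
Next gap: 28 days. 2003-05-17 + 28 days = 2003-06-14.

2003-05-17, 2003-06-14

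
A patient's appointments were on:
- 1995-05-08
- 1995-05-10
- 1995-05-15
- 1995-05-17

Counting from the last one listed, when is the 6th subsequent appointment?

1995-06-07

Every event lands on a Monday or Wednesday (gaps cycle 2, 5, 2).
So the schedule is: every Monday and Wednesday.
The following Monday is 1995-05-22.
Next Wednesday: 1995-05-24.
The following Monday is 1995-05-29.
The following Wednesday is 1995-05-31.
The following Monday is 1995-06-05.
The following Wednesday is 1995-06-07.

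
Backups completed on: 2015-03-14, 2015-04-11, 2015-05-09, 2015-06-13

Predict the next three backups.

These are Saturdays at 28- or 35-day spacing (28, 28, 35).
The pattern: 2nd Saturday of the month.
July 2015 — 2nd Saturday is 2015-07-11.
2nd Saturday of August 2015: 2015-08-08.
2nd Saturday of September 2015: 2015-09-12.

2015-07-11, 2015-08-08, 2015-09-12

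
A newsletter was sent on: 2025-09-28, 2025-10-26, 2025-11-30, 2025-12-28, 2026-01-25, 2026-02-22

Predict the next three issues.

2026-03-29, 2026-04-26, 2026-05-31

All Sundays; the gaps (28, 35, 28, 28, 28) vary with month length.
This is the last Sunday of each month.
Last Sunday of March 2026: 2026-03-29.
Last Sunday of April 2026: 2026-04-26.
May 2026 ends with Sunday 2026-05-31.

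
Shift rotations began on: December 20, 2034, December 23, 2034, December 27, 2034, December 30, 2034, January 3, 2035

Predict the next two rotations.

January 6, 2035; January 10, 2035

Every event lands on a Wednesday or Saturday (gaps cycle 3, 4, 3, 4).
So the schedule is: every Wednesday and Saturday.
Next Saturday: January 6, 2035.
The following Wednesday is January 10, 2035.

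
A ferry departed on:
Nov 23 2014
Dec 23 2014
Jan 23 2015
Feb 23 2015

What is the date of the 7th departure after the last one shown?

The day-of-month is always 23 (30, 31, 31 days between events).
So this recurs on the 23rd of each month.
March 2015: Mar 23 2015.
April 2015: Apr 23 2015.
May 2015: May 23 2015.
June 2015: Jun 23 2015.
July 2015: Jul 23 2015.
Next: August 2015 → Aug 23 2015.
September 2015: Sep 23 2015.

Sep 23 2015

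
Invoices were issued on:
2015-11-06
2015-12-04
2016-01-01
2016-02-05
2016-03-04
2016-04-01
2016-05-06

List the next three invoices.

These are Fridays at 28- or 35-day spacing (28, 28, 35, 28, 28, 35).
The pattern: 1st Friday of the month.
June 2016 — 1st Friday is 2016-06-03.
July 2016 — 1st Friday is 2016-07-01.
August 2016 — 1st Friday is 2016-08-05.

2016-06-03, 2016-07-01, 2016-08-05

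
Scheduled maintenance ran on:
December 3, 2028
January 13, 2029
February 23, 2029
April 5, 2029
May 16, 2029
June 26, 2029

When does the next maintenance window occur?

August 6, 2029

The spacing is 41, 41, 41, 41, 41 days — always 41 days.
June 26, 2029 + 41 days = August 6, 2029.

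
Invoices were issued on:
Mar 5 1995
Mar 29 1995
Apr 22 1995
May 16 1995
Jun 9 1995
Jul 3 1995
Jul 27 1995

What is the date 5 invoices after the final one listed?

Nov 24 1995

The spacing is 24, 24, 24, 24, 24, 24 days — always 24 days.
Jul 27 1995 + 24 days = Aug 20 1995.
Aug 20 1995 + 24 days = Sep 13 1995.
Sep 13 1995 + 24 days = Oct 7 1995.
Oct 7 1995 + 24 days = Oct 31 1995.
Oct 31 1995 + 24 days = Nov 24 1995.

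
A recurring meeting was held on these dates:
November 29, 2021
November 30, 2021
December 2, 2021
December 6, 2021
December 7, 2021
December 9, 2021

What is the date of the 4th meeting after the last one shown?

December 20, 2021

Every event lands on a Monday or Tuesday or Thursday (gaps cycle 1, 2, 4, 1, 2).
So the schedule is: every Monday, Tuesday and Thursday.
The following Monday is December 13, 2021.
Next Tuesday: December 14, 2021.
Next Thursday: December 16, 2021.
The following Monday is December 20, 2021.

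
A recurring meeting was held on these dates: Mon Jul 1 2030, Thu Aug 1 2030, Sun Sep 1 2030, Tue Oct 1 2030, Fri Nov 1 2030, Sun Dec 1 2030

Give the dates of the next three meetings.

Each date is the 1st; the gaps (31, 31, 30, 31, 30) track the month lengths.
The rule is the 1st of each month.
Next: January 2031 → Wed Jan 1 2031.
Next: February 2031 → Sat Feb 1 2031.
Next: March 2031 → Sat Mar 1 2031.

Wed Jan 1 2031, Sat Feb 1 2031, Sat Mar 1 2031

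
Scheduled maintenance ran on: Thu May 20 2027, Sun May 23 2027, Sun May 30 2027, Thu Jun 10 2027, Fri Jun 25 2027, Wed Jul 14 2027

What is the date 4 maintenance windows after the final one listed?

Sun Nov 7 2027

Intervals are 3, 7, 11, 15, 19 days — an arithmetic progression with common difference 4.
Next gap: 23 days. Wed Jul 14 2027 + 23 days = Fri Aug 6 2027.
Next gap: 27 days. Fri Aug 6 2027 + 27 days = Thu Sep 2 2027.
Next gap: 31 days. Thu Sep 2 2027 + 31 days = Sun Oct 3 2027.
Next gap: 35 days. Sun Oct 3 2027 + 35 days = Sun Nov 7 2027.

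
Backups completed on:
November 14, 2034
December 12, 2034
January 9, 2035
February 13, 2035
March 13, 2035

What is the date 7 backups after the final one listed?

October 9, 2035

All dates are Tuesdays, 28, 28, 35, 28 days apart.
Specifically, the 2nd Tuesday of each month.
2nd Tuesday of April 2035: April 10, 2035.
2nd Tuesday of May 2035: May 8, 2035.
2nd Tuesday of June 2035: June 12, 2035.
July 2035 — 2nd Tuesday is July 10, 2035.
2nd Tuesday of August 2035: August 14, 2035.
September 2035 — 2nd Tuesday is September 11, 2035.
October 2035 — 2nd Tuesday is October 9, 2035.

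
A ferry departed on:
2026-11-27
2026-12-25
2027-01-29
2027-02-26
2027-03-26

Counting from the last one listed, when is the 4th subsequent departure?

All Fridays; the gaps (28, 35, 28, 28) vary with month length.
This is the last Friday of each month.
Last Friday of April 2027: 2027-04-30.
Last Friday of May 2027: 2027-05-28.
June 2027 ends with Friday 2027-06-25.
Last Friday of July 2027: 2027-07-30.

2027-07-30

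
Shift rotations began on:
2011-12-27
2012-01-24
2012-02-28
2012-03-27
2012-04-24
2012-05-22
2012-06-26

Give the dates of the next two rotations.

Gaps: 28, 35, 28, 28, 28, 35 days — a mix of 28 and 35. Every date is a Tuesday.
Each is the 4th Tuesday of its month.
4th Tuesday of July 2012: 2012-07-24.
4th Tuesday of August 2012: 2012-08-28.

2012-07-24, 2012-08-28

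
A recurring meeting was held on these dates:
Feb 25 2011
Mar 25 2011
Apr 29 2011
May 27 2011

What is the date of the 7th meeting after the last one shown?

Every date is a Friday; gaps 28, 35, 28 days.
Each is the last Friday of its month (at least one falls on the 29th or later, ruling out '4th Friday').
June 2011 ends with Friday Jun 24 2011.
Last Friday of July 2011: Jul 29 2011.
August 2011 ends with Friday Aug 26 2011.
September 2011 ends with Friday Sep 30 2011.
Last Friday of October 2011: Oct 28 2011.
November 2011 ends with Friday Nov 25 2011.
December 2011 ends with Friday Dec 30 2011.

Dec 30 2011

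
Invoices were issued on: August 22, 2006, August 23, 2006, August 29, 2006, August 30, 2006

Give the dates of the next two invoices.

September 5, 2006; September 6, 2006

Every event lands on a Tuesday or Wednesday (gaps cycle 1, 6, 1).
So the schedule is: every Tuesday and Wednesday.
The following Tuesday is September 5, 2006.
Next Wednesday: September 6, 2006.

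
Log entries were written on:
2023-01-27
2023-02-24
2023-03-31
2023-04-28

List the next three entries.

2023-05-26, 2023-06-30, 2023-07-28

These are Fridays with 28, 35, 28-day gaps.
Each is the final Friday of its month — 2023-03-31 is past the 28th, so '4th Friday' doesn't fit.
Last Friday of May 2023: 2023-05-26.
June 2023 ends with Friday 2023-06-30.
Last Friday of July 2023: 2023-07-28.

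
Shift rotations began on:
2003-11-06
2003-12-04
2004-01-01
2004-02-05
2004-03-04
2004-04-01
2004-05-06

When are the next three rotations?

2004-06-03, 2004-07-01, 2004-08-05

These are Thursdays at 28- or 35-day spacing (28, 28, 35, 28, 28, 35).
The pattern: 1st Thursday of the month.
1st Thursday of June 2004: 2004-06-03.
July 2004 — 1st Thursday is 2004-07-01.
1st Thursday of August 2004: 2004-08-05.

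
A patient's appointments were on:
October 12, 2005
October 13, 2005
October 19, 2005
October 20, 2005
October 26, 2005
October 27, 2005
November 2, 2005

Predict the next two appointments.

Every event lands on a Wednesday or Thursday (gaps cycle 1, 6, 1, 6, 1, 6).
So the schedule is: every Wednesday and Thursday.
Next Thursday: November 3, 2005.
The following Wednesday is November 9, 2005.

November 3, 2005; November 9, 2005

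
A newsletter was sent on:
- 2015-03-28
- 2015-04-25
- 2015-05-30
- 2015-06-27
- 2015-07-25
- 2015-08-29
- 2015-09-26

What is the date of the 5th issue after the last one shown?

2016-02-27

Every date is a Saturday; gaps 28, 35, 28, 28, 35, 28 days.
Each is the last Saturday of its month (at least one falls on the 29th or later, ruling out '4th Saturday').
Last Saturday of October 2015: 2015-10-31.
Last Saturday of November 2015: 2015-11-28.
December 2015 ends with Saturday 2015-12-26.
Last Saturday of January 2016: 2016-01-30.
February 2016 ends with Saturday 2016-02-27.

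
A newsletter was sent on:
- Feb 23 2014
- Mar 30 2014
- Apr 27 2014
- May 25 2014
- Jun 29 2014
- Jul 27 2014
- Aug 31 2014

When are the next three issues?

Sep 28 2014, Oct 26 2014, Nov 30 2014

All Sundays; the gaps (35, 28, 28, 35, 28, 35) vary with month length.
This is the last Sunday of each month.
Last Sunday of September 2014: Sep 28 2014.
Last Sunday of October 2014: Oct 26 2014.
November 2014 ends with Sunday Nov 30 2014.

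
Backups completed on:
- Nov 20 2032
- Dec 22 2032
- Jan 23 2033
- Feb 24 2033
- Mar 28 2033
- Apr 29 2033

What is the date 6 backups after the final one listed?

Gaps between consecutive events: 32, 32, 32, 32, 32 days — a constant 32-day interval.
Apr 29 2033 + 32 days = May 31 2033.
May 31 2033 + 32 days = Jul 2 2033.
Jul 2 2033 + 32 days = Aug 3 2033.
Aug 3 2033 + 32 days = Sep 4 2033.
Sep 4 2033 + 32 days = Oct 6 2033.
Oct 6 2033 + 32 days = Nov 7 2033.

Nov 7 2033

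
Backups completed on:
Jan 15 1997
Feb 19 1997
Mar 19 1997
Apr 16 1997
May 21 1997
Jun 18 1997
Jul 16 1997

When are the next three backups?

Gaps: 35, 28, 28, 35, 28, 28 days — a mix of 28 and 35. Every date is a Wednesday.
Each is the 3rd Wednesday of its month.
August 1997 — 3rd Wednesday is Aug 20 1997.
3rd Wednesday of September 1997: Sep 17 1997.
3rd Wednesday of October 1997: Oct 15 1997.

Aug 20 1997, Sep 17 1997, Oct 15 1997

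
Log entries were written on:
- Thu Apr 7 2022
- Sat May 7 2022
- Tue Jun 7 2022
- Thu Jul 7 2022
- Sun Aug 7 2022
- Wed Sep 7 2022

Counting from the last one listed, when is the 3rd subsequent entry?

Gaps: 30, 31, 30, 31, 31 days — not constant. Every event is on the 7th of the month.
Pattern: the 7th of each month.
Next: October 2022 → Fri Oct 7 2022.
Next: November 2022 → Mon Nov 7 2022.
Next: December 2022 → Wed Dec 7 2022.

Wed Dec 7 2022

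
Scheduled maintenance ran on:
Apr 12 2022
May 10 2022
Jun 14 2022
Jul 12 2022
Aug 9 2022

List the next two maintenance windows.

Sep 13 2022, Oct 11 2022

All dates are Tuesdays, 28, 35, 28, 28 days apart.
Specifically, the 2nd Tuesday of each month.
September 2022 — 2nd Tuesday is Sep 13 2022.
2nd Tuesday of October 2022: Oct 11 2022.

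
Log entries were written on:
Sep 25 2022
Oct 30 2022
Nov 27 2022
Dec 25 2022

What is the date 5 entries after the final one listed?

Every date is a Sunday; gaps 35, 28, 28 days.
Each is the last Sunday of its month (at least one falls on the 29th or later, ruling out '4th Sunday').
Last Sunday of January 2023: Jan 29 2023.
Last Sunday of February 2023: Feb 26 2023.
March 2023 ends with Sunday Mar 26 2023.
April 2023 ends with Sunday Apr 30 2023.
May 2023 ends with Sunday May 28 2023.

May 28 2023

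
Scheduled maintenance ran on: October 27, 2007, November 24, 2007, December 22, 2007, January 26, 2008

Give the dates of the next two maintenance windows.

February 23, 2008; March 22, 2008

All dates are Saturdays, 28, 28, 35 days apart.
Specifically, the 4th Saturday of each month.
February 2008 — 4th Saturday is February 23, 2008.
March 2008 — 4th Saturday is March 22, 2008.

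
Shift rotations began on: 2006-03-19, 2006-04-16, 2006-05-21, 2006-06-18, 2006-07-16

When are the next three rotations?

Gaps: 28, 35, 28, 28 days — a mix of 28 and 35. Every date is a Sunday.
Each is the 3rd Sunday of its month.
August 2006 — 3rd Sunday is 2006-08-20.
3rd Sunday of September 2006: 2006-09-17.
October 2006 — 3rd Sunday is 2006-10-15.

2006-08-20, 2006-09-17, 2006-10-15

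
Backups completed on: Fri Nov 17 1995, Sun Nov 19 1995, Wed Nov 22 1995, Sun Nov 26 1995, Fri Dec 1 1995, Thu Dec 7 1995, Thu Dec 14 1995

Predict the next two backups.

The spacing grows by 1 each time: 2, 3, 4, 5, 6, 7 days.
Next gap: 8 days. Thu Dec 14 1995 + 8 days = Fri Dec 22 1995.
Next gap: 9 days. Fri Dec 22 1995 + 9 days = Sun Dec 31 1995.

Fri Dec 22 1995, Sun Dec 31 1995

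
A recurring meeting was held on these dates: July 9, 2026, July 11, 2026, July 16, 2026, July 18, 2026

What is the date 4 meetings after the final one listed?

Every event lands on a Thursday or Saturday (gaps cycle 2, 5, 2).
So the schedule is: every Thursday and Saturday.
Next Thursday: July 23, 2026.
Next Saturday: July 25, 2026.
Next Thursday: July 30, 2026.
The following Saturday is August 1, 2026.

August 1, 2026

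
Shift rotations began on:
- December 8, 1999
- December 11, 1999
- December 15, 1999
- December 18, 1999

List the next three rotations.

December 22, 1999; December 25, 1999; December 29, 1999

Gaps: 3, 4, 3 days — not constant, but cyclic with period 2.
The events fall on every Wednesday and Saturday.
The following Wednesday is December 22, 1999.
The following Saturday is December 25, 1999.
The following Wednesday is December 29, 1999.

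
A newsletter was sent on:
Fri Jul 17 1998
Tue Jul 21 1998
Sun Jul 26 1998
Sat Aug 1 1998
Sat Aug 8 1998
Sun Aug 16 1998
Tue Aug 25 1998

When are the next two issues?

Intervals are 4, 5, 6, 7, 8, 9 days — an arithmetic progression with common difference 1.
Next gap: 10 days. Tue Aug 25 1998 + 10 days = Fri Sep 4 1998.
Next gap: 11 days. Fri Sep 4 1998 + 11 days = Tue Sep 15 1998.

Fri Sep 4 1998, Tue Sep 15 1998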